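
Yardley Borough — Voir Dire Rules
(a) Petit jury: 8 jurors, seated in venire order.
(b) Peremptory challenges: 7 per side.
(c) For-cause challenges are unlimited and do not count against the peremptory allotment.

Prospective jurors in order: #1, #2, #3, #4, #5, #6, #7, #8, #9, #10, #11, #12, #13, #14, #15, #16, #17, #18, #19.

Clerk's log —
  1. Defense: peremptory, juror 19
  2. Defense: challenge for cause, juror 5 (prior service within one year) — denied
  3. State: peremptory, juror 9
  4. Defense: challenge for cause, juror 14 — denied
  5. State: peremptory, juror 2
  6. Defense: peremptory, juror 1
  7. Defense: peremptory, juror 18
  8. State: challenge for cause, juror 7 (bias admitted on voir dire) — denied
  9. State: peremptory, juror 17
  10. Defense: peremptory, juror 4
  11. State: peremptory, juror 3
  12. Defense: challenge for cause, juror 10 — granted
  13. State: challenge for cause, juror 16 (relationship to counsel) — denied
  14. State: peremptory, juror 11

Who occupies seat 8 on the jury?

15

Removed: #1, #2, #3, #4, #9, #10, #11, #17, #18, #19. (#5, #7, #14, #16 stay — for-cause denied.)
Seating in order: seats 1–8 → #5, #6, #7, #8, #12, #13, #14, #15.
So seat 8 is #15.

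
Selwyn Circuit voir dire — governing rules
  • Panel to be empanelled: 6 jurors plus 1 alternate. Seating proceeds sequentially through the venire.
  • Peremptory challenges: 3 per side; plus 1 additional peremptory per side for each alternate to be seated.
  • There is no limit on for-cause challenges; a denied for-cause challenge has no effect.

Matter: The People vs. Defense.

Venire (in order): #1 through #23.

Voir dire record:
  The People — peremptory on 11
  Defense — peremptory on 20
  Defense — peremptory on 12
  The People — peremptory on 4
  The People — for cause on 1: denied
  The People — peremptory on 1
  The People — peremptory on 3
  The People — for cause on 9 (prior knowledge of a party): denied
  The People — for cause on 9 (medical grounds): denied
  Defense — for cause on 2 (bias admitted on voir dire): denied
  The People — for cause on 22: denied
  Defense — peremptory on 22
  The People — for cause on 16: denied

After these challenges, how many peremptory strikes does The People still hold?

0

The People allotment: 3 base + 1 × 1 alternate = 4.
The People peremptories used: #11, #4, #1, #3 — 4 (for-cause on #1, #9, #9, #22, #16 don't count).
Remaining: 4 − 4 = 0.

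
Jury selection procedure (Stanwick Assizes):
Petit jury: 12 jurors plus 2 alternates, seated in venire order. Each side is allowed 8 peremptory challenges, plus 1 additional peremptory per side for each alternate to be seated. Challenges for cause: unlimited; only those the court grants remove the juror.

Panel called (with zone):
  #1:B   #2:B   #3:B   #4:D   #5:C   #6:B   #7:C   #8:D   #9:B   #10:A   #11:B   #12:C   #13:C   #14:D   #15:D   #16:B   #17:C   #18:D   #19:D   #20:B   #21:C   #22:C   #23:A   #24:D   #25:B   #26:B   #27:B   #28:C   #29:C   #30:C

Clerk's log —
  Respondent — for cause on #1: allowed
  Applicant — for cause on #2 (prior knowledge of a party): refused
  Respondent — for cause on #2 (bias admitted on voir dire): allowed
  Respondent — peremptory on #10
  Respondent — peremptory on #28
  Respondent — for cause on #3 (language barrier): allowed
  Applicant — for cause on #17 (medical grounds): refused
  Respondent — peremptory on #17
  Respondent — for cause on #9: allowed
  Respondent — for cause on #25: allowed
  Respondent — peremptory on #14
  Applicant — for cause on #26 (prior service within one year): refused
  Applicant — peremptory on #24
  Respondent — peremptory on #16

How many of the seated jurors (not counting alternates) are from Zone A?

Removed: #1, #2, #3, #9, #10, #14, #16, #17, #24, #25, #28.
Seated jurors 1–12: #4, #5, #6, #7, #8, #11, #12, #13, #15, #18, #19, #20 (alternates #21, #22 not counted).
None of those are in Zone A → 0.

0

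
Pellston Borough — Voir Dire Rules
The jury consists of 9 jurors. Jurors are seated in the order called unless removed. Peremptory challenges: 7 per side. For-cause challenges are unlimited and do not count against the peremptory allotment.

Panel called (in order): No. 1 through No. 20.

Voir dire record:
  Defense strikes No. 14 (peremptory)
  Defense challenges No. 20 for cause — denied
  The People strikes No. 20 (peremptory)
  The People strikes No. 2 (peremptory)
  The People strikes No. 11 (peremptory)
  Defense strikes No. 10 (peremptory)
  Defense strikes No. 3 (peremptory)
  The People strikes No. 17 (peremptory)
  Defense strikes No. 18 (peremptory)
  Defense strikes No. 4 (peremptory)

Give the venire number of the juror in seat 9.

15

Removed: #2, #3, #4, #10, #11, #14, #17, #18, #20.
Seating in order: seats 1–9 → #1, #5, #6, #7, #8, #9, #12, #13, #15.
So seat 9 is #15.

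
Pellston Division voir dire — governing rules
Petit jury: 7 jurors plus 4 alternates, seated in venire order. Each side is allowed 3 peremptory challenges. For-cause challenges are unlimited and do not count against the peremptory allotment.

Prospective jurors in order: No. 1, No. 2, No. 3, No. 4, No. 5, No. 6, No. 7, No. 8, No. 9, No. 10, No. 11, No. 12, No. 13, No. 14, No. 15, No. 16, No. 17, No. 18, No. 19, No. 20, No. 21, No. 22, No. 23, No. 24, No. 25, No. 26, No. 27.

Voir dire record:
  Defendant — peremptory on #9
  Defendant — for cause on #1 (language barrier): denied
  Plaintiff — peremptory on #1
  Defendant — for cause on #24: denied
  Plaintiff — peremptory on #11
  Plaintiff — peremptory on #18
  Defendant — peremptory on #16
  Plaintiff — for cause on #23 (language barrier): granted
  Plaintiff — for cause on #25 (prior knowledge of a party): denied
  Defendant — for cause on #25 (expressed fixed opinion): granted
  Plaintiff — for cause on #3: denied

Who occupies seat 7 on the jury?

Removed: #1, #9, #11, #16, #18, #23, #25. (#3, #24 stay — for-cause denied.)
Filling seats in venire order through position 7: #2, #3, #4, #5, #6, #7, #8.
So seat 7 is #8.

8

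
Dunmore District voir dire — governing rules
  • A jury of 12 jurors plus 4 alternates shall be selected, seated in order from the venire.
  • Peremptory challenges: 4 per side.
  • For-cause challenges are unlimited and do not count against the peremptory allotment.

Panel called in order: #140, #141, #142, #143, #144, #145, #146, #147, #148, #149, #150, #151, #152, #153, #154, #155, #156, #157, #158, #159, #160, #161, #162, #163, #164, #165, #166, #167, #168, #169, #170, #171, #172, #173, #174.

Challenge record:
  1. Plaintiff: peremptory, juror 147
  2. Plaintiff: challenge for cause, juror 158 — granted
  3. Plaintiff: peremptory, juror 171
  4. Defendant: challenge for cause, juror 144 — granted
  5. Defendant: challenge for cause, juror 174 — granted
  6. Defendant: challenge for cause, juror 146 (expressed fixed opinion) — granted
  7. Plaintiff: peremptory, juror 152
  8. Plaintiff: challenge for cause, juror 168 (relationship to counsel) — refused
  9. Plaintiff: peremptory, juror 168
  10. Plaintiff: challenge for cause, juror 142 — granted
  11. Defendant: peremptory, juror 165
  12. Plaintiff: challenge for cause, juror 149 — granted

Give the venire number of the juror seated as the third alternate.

Removed: #142, #144, #146, #147, #149, #152, #158, #165, #168, #171, #174.
Filling seats in venire order through position 15: #140, #141, #143, #145, #148, #150, #151, #153, #154, #155, #156, #157, #159, #160, #161.
So alternate 3 is #161.

161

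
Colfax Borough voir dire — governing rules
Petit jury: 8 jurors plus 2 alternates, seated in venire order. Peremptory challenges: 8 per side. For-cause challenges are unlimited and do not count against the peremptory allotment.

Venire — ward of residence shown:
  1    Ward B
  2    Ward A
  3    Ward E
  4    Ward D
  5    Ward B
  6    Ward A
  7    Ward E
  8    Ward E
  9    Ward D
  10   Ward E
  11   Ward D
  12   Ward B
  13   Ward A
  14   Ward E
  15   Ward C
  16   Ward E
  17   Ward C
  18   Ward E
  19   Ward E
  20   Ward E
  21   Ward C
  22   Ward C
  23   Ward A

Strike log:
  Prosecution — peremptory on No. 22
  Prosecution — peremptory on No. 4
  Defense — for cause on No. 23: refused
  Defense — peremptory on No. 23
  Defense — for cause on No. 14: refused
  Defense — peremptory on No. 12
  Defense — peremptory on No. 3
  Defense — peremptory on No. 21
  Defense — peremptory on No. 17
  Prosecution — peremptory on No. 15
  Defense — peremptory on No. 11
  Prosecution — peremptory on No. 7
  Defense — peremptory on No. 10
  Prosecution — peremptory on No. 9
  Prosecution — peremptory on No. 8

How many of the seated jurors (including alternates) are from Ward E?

5

Removed: #3, #4, #7, #8, #9, #10, #11, #12, #15, #17, #21, #22, #23.
Seated (10 incl. alternates): #1, #2, #5, #6, #13, #14, #16, #18, #19, #20.
Of those, in Ward E: #14, #16, #18, #19, #20 → 5.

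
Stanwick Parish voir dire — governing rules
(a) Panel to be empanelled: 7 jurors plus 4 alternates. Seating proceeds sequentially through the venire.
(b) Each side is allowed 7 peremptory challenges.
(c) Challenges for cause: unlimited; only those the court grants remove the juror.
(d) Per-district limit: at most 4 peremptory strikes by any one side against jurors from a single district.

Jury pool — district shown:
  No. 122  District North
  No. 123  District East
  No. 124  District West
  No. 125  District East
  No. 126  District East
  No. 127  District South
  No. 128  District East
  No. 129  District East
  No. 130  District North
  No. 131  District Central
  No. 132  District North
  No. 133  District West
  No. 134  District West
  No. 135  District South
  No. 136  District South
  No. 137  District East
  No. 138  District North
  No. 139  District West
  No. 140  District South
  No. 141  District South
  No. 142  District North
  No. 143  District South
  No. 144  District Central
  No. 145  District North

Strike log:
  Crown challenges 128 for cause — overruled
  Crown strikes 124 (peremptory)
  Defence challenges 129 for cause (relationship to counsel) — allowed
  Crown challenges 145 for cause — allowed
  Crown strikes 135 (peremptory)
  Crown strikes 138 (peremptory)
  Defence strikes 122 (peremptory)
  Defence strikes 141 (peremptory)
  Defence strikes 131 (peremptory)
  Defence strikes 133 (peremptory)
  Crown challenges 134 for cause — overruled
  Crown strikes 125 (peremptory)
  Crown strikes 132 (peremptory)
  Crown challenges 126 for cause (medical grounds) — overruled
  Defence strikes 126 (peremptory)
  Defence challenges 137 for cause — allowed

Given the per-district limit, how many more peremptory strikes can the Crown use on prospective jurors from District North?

2

Crown peremptories so far: #124, #135, #138, #125, #132 — 5 of 7 used, 2 left overall.
Against District North: #138, #132 — 2 used; per-district cap 4 leaves 2.
Binding limit: min(2, 2) = 2.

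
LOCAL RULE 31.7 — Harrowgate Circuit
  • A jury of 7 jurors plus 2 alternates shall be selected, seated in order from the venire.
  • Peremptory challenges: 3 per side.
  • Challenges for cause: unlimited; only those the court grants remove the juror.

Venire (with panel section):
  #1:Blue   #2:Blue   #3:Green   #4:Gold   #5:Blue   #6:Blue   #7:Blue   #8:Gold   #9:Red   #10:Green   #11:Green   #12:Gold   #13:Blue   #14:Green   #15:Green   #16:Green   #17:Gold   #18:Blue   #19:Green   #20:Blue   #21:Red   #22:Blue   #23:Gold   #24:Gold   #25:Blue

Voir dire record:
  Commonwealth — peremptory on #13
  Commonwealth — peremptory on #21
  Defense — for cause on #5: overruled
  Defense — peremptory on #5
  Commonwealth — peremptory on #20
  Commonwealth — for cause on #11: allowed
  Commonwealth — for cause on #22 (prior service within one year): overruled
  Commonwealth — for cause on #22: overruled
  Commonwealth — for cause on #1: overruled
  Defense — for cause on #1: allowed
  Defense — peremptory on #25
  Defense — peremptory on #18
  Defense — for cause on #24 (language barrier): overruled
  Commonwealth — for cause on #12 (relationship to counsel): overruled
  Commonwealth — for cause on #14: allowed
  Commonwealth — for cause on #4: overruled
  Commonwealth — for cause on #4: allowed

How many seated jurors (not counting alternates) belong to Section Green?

Removed: #1, #4, #5, #11, #13, #14, #18, #20, #21, #25.
Seated jurors 1–7: #2, #3, #6, #7, #8, #9, #10 (alternates #12, #15 not counted).
Of those, in Section Green: #3, #10 → 2.

2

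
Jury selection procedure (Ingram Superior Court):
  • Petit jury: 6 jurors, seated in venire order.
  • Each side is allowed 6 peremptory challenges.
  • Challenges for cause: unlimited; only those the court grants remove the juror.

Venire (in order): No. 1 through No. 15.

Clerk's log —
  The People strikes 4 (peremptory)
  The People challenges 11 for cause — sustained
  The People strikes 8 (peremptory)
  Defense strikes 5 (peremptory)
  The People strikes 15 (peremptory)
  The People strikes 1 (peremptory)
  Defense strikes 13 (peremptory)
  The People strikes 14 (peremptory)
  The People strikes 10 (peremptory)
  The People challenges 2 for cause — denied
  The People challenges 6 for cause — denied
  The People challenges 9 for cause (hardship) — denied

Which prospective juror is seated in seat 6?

Removed: #1, #4, #5, #8, #10, #11, #13, #14, #15. (#2, #6, #9 stay — for-cause denied.)
Filling seats in venire order through position 6: #2, #3, #6, #7, #9, #12.
So seat 6 is #12.

12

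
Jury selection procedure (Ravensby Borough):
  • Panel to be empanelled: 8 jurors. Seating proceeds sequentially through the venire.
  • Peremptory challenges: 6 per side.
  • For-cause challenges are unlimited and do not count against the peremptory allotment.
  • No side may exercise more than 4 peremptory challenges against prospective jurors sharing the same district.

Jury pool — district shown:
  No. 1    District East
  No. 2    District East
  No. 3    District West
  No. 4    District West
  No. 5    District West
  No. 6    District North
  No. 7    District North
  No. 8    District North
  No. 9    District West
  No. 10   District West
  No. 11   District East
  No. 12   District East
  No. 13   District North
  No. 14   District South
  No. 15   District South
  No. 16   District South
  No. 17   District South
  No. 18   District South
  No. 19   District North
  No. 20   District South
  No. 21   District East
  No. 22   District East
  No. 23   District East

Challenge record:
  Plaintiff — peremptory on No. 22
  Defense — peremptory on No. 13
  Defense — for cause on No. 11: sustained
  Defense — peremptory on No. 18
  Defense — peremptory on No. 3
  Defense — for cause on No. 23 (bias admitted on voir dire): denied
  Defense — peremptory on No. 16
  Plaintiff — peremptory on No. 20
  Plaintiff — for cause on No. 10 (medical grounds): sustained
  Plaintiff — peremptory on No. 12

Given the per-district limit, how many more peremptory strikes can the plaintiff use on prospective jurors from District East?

2

Plaintiff peremptories so far: #22, #20, #12 — 3 of 6 used, 3 left overall.
Against District East: #22, #12 — 2 used; per-district cap 4 leaves 2.
Binding limit: min(3, 2) = 2.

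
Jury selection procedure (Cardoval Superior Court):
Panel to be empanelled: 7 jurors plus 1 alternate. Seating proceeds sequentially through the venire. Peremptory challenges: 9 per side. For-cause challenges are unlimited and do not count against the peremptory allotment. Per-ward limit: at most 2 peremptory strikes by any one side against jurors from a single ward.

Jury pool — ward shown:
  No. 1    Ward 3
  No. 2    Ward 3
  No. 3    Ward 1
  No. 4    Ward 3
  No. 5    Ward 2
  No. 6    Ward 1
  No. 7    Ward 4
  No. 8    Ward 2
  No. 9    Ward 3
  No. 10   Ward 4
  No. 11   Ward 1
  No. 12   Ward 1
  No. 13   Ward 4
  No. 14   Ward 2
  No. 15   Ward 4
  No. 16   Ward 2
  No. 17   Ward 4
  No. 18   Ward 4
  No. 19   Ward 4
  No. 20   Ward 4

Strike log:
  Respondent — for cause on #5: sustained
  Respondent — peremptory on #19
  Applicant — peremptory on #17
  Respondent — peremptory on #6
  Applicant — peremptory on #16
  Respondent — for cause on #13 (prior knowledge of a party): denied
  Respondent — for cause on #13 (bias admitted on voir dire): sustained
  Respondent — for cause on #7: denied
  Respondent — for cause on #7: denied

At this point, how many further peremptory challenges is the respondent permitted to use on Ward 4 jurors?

1

Respondent peremptories so far: #19, #6 — 2 of 9 used, 7 left overall.
Against Ward 4: #19 — 1 used; per-ward cap 2 leaves 1.
Binding limit: min(7, 1) = 1.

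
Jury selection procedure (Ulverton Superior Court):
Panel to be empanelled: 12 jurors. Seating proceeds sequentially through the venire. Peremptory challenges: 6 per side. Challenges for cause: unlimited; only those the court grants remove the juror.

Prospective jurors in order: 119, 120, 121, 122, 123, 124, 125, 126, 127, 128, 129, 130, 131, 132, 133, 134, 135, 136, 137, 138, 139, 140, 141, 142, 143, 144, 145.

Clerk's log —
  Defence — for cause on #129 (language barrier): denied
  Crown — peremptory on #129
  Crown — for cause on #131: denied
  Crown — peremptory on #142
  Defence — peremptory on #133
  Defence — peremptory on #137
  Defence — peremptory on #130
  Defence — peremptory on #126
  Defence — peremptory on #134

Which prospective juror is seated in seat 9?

128

Removed: #126, #129, #130, #133, #134, #137, #142. (#131 stays — for-cause denied.)
Seating in order: seats 1–12 → #119, #120, #121, #122, #123, #124, #125, #127, #128, #131, #132, #135.
So seat 9 is #128.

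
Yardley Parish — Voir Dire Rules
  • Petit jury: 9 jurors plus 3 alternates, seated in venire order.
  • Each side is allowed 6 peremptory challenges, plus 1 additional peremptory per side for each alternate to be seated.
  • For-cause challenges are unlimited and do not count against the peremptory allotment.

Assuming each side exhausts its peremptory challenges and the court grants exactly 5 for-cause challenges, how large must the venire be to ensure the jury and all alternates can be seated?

Seats to fill: 9 + 3 alternates = 12.
Peremptories: 6 + 1×3 = 9 per side × 2 sides = 18.
For-cause removals: 5.
Minimum venire: 12 + 18 + 5 = 35.

35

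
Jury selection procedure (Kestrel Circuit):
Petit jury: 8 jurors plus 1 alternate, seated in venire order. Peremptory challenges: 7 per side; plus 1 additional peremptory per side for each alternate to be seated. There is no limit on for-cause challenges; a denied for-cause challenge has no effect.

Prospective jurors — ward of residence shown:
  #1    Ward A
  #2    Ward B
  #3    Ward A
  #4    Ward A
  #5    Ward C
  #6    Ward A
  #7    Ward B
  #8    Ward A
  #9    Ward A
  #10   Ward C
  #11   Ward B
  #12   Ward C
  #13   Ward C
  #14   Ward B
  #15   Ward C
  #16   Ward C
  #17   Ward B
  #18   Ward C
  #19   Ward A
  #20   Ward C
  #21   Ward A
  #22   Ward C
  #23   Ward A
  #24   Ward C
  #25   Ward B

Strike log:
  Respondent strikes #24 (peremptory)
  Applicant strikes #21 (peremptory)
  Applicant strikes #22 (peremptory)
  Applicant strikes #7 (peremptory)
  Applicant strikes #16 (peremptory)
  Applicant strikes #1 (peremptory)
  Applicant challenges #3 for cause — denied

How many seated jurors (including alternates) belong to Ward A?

5

Removed: #1, #7, #16, #21, #22, #24.
Seated (9 incl. alternates): #2, #3, #4, #5, #6, #8, #9, #10, #11.
Of those, in Ward A: #3, #4, #6, #8, #9 → 5.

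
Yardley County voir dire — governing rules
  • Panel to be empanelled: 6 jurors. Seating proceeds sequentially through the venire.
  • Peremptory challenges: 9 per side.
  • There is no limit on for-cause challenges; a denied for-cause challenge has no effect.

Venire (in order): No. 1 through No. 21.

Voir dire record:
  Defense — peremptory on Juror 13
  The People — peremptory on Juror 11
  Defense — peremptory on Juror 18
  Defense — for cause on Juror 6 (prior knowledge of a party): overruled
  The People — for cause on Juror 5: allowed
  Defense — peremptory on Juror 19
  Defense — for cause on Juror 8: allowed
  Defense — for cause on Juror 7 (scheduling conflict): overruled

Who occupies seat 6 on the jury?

7

Removed: #5, #8, #11, #13, #18, #19. (#6, #7 stay — for-cause denied.)
Seating in order: seats 1–6 → #1, #2, #3, #4, #6, #7.
So seat 6 is #7.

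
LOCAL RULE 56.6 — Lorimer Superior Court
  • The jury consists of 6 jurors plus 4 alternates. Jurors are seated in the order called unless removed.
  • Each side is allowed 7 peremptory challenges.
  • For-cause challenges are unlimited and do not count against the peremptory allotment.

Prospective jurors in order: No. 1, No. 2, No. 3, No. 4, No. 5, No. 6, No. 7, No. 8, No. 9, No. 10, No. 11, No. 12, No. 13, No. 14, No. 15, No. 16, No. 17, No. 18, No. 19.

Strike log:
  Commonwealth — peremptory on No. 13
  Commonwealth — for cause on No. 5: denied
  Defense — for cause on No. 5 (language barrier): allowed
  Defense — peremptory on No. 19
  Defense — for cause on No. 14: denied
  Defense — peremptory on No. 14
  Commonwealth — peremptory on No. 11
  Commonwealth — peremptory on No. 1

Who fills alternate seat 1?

Removed: #1, #5, #11, #13, #14, #19.
Seating in order: seats 1–6 → #2, #3, #4, #6, #7, #8; alternates → #9, #10, #12, #15.
So alternate 1 is #9.

9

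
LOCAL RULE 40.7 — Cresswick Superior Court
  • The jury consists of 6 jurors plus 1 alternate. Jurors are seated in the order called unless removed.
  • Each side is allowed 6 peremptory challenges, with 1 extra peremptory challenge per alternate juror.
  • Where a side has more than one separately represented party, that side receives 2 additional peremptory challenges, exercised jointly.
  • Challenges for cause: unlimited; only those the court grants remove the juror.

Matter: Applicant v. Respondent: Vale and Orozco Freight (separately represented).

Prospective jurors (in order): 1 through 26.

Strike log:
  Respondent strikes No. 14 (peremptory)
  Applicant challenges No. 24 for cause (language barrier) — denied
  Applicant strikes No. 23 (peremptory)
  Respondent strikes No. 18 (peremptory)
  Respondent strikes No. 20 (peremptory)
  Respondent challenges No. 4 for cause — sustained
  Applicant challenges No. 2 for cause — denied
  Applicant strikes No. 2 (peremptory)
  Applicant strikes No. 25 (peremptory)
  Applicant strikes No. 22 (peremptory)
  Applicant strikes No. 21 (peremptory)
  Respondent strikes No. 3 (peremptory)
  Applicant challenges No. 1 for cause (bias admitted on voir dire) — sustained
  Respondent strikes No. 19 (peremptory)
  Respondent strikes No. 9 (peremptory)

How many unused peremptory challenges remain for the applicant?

2

Applicant allotment: 6 base + 1 × 1 alternate = 7.
Applicant peremptories used: #23, #2, #25, #22, #21 — 5 (for-cause on #24, #2, #1 don't count).
Remaining: 7 − 5 = 2.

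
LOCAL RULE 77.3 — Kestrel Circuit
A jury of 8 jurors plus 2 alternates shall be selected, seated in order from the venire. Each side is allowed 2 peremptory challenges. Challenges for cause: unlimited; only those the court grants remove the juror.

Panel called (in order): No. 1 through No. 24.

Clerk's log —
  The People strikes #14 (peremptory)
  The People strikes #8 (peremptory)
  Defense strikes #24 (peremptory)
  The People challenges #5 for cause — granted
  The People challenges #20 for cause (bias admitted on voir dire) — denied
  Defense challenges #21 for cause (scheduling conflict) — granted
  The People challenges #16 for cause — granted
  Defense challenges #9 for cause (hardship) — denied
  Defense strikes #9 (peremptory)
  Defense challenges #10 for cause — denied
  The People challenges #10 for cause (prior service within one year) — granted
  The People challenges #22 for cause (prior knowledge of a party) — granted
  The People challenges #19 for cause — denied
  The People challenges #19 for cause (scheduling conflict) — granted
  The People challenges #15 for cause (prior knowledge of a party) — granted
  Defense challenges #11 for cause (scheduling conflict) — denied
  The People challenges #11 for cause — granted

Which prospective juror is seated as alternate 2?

Removed: #5, #8, #9, #10, #11, #14, #15, #16, #19, #21, #22, #24. (#20 stays — for-cause denied.)
Filling seats in venire order through position 10: #1, #2, #3, #4, #6, #7, #12, #13, #17, #18.
So alternate 2 is #18.

18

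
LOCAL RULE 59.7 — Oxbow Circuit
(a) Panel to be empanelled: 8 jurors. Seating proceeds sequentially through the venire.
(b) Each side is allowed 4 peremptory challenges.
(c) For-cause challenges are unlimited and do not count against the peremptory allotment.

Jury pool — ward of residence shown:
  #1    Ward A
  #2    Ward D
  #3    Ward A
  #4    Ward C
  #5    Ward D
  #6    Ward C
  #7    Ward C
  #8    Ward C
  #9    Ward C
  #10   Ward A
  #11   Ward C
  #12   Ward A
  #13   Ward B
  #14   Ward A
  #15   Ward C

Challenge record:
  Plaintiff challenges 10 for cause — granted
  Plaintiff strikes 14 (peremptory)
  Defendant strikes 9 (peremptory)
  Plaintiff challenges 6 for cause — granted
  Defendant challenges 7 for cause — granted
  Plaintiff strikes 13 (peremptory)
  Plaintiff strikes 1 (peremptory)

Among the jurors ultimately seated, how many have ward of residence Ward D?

2

Removed: #1, #6, #7, #9, #10, #13, #14.
Seated jurors 1–8: #2, #3, #4, #5, #8, #11, #12, #15.
Of those, in Ward D: #2, #5 → 2.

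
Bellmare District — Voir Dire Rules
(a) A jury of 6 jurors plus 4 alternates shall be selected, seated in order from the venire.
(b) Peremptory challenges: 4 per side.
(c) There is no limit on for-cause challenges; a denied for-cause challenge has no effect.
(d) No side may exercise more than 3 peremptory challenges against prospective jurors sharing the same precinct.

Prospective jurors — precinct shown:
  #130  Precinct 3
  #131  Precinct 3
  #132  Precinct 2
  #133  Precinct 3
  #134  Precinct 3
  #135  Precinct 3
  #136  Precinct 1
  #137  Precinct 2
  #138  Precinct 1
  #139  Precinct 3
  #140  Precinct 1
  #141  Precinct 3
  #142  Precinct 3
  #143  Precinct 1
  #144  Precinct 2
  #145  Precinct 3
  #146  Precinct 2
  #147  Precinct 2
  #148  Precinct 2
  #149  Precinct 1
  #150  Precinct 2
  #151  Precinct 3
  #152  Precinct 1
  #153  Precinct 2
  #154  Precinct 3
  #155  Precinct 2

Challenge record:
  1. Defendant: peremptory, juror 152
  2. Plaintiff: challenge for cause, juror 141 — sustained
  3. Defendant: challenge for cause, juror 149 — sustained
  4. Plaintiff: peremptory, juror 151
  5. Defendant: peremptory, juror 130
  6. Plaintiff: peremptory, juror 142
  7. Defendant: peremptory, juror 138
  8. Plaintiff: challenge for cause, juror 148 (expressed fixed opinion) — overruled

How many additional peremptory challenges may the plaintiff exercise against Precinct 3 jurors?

1

Plaintiff peremptories so far: #151, #142 — 2 of 4 used, 2 left overall.
Against Precinct 3: #151, #142 — 2 used; per-precinct cap 3 leaves 1.
Binding limit: min(2, 1) = 1.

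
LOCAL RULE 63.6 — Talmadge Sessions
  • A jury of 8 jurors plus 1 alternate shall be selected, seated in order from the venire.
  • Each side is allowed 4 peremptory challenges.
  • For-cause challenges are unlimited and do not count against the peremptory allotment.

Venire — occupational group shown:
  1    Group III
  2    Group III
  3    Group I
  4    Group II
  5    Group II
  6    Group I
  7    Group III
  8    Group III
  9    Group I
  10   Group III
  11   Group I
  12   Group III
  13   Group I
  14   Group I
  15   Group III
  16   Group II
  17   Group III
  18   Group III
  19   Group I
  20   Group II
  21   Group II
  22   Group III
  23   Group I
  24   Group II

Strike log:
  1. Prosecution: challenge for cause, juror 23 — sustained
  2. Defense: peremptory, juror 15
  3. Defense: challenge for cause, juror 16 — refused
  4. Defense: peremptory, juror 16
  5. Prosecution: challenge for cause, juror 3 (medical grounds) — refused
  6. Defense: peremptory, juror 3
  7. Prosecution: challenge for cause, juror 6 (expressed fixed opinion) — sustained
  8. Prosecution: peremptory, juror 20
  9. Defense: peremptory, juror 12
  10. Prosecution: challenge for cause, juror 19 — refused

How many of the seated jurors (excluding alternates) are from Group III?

5

Removed: #3, #6, #12, #15, #16, #20, #23.
Seated jurors 1–8: #1, #2, #4, #5, #7, #8, #9, #10 (alternates #11 not counted).
Of those, in Group III: #1, #2, #7, #8, #10 → 5.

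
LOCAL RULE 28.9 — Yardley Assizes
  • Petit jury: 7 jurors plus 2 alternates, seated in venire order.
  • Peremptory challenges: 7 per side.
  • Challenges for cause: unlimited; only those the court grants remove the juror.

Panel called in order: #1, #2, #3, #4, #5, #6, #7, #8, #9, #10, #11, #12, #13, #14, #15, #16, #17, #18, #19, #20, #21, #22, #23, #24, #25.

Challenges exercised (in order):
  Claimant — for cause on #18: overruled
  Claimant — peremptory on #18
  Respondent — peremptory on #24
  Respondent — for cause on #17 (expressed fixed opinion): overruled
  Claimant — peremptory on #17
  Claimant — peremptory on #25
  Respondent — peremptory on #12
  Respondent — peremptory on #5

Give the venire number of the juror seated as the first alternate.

9

Removed: #5, #12, #17, #18, #24, #25.
Seating in order: seats 1–7 → #1, #2, #3, #4, #6, #7, #8; alternates → #9, #10.
So alternate 1 is #9.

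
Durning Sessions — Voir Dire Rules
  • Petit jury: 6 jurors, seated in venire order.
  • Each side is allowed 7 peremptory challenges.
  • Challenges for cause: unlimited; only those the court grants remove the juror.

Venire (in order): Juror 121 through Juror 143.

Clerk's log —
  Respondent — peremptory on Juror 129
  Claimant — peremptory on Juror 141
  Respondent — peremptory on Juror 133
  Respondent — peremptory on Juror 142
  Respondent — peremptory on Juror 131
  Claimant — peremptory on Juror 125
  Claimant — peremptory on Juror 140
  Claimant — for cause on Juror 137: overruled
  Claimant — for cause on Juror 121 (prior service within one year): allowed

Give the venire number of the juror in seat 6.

Removed: #121, #125, #129, #131, #133, #140, #141, #142. (#137 stays — for-cause denied.)
Seating in order: seats 1–6 → #122, #123, #124, #126, #127, #128.
So seat 6 is #128.

128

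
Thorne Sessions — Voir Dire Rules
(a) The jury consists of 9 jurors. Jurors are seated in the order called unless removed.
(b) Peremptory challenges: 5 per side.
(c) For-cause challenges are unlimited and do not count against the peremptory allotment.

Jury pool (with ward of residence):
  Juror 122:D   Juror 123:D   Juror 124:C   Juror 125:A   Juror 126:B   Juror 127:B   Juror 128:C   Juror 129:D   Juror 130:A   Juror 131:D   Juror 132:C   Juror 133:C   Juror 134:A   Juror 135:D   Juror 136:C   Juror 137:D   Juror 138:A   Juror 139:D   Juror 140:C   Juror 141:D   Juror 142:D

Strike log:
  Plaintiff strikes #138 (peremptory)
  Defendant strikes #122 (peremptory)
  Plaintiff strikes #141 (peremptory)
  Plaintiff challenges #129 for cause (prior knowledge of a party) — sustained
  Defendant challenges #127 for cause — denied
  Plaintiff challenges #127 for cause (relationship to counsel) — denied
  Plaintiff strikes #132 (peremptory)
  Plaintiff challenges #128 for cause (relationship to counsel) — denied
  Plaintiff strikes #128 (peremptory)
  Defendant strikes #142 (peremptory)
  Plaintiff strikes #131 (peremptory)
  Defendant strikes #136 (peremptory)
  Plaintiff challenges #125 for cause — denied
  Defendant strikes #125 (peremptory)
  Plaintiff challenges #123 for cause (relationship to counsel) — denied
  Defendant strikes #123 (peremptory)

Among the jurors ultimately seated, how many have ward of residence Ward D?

Removed: #122, #123, #125, #128, #129, #131, #132, #136, #138, #141, #142.
Seated jurors 1–9: #124, #126, #127, #130, #133, #134, #135, #137, #139.
Of those, in Ward D: #135, #137, #139 → 3.

3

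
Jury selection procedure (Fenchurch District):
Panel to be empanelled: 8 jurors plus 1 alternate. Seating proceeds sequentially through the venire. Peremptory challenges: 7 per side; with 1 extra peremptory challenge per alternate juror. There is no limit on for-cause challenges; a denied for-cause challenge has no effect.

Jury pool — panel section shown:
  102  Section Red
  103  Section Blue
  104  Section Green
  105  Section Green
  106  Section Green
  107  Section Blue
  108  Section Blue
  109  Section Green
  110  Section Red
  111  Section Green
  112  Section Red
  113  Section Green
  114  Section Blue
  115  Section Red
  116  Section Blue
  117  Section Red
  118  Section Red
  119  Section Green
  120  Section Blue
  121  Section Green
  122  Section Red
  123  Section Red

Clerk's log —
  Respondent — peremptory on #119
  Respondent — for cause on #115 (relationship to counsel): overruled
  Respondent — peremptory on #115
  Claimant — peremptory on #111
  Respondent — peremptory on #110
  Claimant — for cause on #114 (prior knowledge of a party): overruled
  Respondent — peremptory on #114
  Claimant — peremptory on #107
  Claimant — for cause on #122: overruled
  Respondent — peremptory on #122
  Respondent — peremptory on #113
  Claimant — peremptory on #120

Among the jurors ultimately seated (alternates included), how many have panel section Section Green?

4

Removed: #107, #110, #111, #113, #114, #115, #119, #120, #122.
Seated (9 incl. alternates): #102, #103, #104, #105, #106, #108, #109, #112, #116.
Of those, in Section Green: #104, #105, #106, #109 → 4.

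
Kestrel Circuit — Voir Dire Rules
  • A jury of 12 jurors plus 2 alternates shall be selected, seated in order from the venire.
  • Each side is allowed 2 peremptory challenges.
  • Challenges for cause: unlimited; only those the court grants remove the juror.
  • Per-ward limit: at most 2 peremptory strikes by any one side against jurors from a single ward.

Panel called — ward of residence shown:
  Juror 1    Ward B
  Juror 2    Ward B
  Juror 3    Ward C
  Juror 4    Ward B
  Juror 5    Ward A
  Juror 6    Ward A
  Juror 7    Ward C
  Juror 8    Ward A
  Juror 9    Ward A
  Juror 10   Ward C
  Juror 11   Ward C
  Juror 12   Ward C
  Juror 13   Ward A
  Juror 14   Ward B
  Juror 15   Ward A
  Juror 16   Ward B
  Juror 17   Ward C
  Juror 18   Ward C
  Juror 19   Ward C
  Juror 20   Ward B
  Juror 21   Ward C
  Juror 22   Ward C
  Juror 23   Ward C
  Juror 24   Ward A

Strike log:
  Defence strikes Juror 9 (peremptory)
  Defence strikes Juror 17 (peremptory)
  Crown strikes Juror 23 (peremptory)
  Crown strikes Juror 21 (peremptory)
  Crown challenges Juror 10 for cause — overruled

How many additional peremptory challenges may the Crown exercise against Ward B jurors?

Crown peremptories so far: #23, #21 — 2 of 2 used, 0 left overall.
Against Ward B: none yet — per-ward cap 2 leaves 2.
Binding limit: min(0, 2) = 0.

0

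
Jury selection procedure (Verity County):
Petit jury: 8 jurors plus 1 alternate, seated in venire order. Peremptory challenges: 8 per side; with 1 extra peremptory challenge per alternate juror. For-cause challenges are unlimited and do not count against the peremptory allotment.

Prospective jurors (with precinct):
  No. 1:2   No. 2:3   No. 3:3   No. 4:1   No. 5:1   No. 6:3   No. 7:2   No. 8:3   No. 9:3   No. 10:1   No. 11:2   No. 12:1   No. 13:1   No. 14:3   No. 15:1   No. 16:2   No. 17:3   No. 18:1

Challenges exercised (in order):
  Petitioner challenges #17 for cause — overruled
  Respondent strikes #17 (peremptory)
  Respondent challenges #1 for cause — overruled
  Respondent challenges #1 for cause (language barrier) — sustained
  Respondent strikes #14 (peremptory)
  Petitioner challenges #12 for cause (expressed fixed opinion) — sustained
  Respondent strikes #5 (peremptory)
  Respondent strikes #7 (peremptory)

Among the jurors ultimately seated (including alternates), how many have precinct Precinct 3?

5

Removed: #1, #5, #7, #12, #14, #17.
Seated (9 incl. alternates): #2, #3, #4, #6, #8, #9, #10, #11, #13.
Of those, in Precinct 3: #2, #3, #6, #8, #9 → 5.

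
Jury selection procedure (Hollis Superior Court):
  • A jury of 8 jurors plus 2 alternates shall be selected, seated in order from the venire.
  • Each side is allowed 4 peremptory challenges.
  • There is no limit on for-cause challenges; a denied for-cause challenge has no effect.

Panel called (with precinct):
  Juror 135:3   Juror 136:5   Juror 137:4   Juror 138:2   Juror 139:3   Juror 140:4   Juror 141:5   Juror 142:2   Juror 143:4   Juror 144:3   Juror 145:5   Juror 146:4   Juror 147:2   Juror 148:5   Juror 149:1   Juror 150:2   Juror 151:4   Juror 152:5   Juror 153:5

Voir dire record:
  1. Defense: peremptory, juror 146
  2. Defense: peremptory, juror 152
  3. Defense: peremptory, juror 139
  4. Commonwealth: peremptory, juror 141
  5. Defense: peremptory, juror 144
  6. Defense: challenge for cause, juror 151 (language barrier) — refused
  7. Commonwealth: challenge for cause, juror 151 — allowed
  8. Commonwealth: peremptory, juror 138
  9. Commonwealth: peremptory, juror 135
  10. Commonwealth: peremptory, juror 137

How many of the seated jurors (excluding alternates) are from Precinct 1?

Removed: #135, #137, #138, #139, #141, #144, #146, #151, #152.
Seated jurors 1–8: #136, #140, #142, #143, #145, #147, #148, #149 (alternates #150, #153 not counted).
Of those, in Precinct 1: #149 → 1.

1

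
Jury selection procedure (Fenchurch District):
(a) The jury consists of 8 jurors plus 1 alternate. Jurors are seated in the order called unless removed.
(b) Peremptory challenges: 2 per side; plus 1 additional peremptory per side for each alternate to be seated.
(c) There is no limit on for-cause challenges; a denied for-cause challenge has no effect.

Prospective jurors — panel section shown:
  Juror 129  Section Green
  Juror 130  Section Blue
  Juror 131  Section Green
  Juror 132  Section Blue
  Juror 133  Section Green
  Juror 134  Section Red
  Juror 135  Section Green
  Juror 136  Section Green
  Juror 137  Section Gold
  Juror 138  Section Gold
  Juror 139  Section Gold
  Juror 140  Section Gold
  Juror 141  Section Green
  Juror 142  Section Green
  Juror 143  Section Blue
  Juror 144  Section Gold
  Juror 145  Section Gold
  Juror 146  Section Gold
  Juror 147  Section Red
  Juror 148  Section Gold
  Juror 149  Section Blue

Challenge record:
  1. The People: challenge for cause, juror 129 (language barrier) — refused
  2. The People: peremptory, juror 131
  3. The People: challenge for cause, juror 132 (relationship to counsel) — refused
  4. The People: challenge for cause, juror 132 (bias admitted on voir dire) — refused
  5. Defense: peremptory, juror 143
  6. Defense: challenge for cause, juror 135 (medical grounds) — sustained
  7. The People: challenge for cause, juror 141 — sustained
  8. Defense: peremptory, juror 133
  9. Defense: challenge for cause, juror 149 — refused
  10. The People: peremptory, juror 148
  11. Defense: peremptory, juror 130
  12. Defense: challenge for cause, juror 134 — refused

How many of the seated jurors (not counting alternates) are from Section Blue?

Removed: #130, #131, #133, #135, #141, #143, #148.
Seated jurors 1–8: #129, #132, #134, #136, #137, #138, #139, #140 (alternates #142 not counted).
Of those, in Section Blue: #132 → 1.

1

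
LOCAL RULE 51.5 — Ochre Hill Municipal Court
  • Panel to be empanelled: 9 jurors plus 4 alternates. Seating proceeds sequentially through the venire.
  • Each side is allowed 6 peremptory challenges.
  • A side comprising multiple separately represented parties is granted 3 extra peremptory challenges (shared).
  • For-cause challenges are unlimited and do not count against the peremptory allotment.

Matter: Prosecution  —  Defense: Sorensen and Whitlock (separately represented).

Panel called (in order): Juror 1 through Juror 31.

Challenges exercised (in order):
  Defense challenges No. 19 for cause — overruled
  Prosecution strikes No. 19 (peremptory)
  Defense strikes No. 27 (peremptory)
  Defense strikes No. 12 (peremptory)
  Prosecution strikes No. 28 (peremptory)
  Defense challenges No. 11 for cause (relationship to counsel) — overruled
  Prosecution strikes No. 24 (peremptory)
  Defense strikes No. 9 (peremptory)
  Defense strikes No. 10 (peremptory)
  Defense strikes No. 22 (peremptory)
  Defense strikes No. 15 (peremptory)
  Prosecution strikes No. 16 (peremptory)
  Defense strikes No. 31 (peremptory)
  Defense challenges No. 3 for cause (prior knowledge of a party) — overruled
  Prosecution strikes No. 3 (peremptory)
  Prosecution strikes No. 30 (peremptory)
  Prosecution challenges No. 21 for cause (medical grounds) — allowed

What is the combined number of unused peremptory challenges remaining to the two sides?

Prosecution allotment: 6. Defense allotment: 6 base + 3 multi-party = 9.
Prosecution peremptories used: #19, #28, #24, #16, #3, #30 — 6 (the for-cause on #21 doesn't count).
Defense peremptories used: #27, #12, #9, #10, #22, #15, #31 — 7 (for-cause on #19, #11, #3 don't count).
Remaining: (6 − 6) + (9 − 7) = 2.

2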